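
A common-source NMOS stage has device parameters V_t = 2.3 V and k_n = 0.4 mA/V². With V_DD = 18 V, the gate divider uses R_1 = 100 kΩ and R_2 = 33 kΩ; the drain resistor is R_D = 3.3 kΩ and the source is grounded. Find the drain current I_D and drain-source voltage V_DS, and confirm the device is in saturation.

I_D ≈ 0.94 mA, V_DS ≈ 15 V

V_G = V_DD·R_2/(R_1+R_2) = 18×33/133 = 4.47 V. With the source grounded, V_GS = V_G = 4.47 V.
Assume saturation: I_D = (k_n/2)(V_GS − V_t)² = (0.4/2)×(4.47 − 2.3)² = 0.2×2.17² = 0.938 mA.
V_DS = V_DD − I_D·R_D = 18 − 0.938×3.3 = 14.9 V.
Saturation requires V_DS ≥ V_GS − V_t = 2.17 V; 14.9 ≥ 2.17 ✓.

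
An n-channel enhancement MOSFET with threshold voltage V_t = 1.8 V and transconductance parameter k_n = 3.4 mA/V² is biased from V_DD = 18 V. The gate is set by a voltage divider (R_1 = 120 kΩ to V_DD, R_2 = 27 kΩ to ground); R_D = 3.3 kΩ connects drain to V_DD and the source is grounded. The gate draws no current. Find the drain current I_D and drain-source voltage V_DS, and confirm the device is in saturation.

V_G = V_DD·R_2/(R_1+R_2) = 18×27/147 = 3.31 V. With the source grounded, V_GS = V_G = 3.31 V.
Assume saturation: I_D = (k_n/2)(V_GS − V_t)² = (3.4/2)×(3.31 − 1.8)² = 1.7×1.51² = 3.86 mA.
V_DS = V_DD − I_D·R_D = 18 − 3.86×3.3 = 5.27 V.
Saturation requires V_DS ≥ V_GS − V_t = 1.51 V; 5.27 ≥ 1.51 ✓.

I_D ≈ 3.9 mA, V_DS ≈ 5.3 V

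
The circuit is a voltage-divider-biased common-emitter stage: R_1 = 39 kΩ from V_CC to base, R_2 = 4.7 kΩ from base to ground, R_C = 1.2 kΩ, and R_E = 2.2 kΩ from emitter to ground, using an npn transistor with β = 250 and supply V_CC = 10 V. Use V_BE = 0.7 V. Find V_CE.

V_CE ≈ 9.4 V

Thevenize the base divider: V_Th = V_CC·R_2/(R_1+R_2) = 10×4.7/43.7 = 1.08 V, R_Th = R_1‖R_2 = 4.19 kΩ.
Base-emitter loop: V_Th = I_B·R_Th + V_BE + (β+1)I_B·R_E, so I_B = (1.08 − 0.7) / (4.19 + 251×2.2) = 0.000675 mA.
I_C = β·I_B = 250×0.000675 = 0.169 mA, and I_E = (β+1)I_B = 0.169 mA.
V_CE = V_CC − I_C·R_C − I_E·R_E = 10 − 0.169×1.2 − 0.169×2.2 = 9.42 V.
V_CE = 9.42 V > 0.2 V confirms active-region operation.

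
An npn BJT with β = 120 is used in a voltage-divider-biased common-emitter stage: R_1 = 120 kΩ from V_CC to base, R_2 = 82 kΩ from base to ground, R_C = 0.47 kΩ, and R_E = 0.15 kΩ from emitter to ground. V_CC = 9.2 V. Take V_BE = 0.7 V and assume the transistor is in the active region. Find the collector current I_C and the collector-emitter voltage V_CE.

Thevenize the base divider: V_Th = V_CC·R_2/(R_1+R_2) = 9.2×82/202 = 3.73 V, R_Th = R_1‖R_2 = 48.7 kΩ.
Base-emitter loop: V_Th = I_B·R_Th + V_BE + (β+1)I_B·R_E, so I_B = (3.73 − 0.7) / (48.7 + 121×0.15) = 0.0454 mA.
I_C = β·I_B = 120×0.0454 = 5.45 mA, and I_E = (β+1)I_B = 5.49 mA.
V_CE = V_CC − I_C·R_C − I_E·R_E = 9.2 − 5.45×0.47 − 5.49×0.15 = 5.82 V.
V_CE = 5.82 V > 0.2 V confirms active-region operation.

I_C ≈ 5.4 mA, V_CE ≈ 5.8 V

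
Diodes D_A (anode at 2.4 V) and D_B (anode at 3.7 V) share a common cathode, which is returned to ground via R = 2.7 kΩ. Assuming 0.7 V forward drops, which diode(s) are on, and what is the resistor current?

Assume both conduct. Then node N would need to be at both 2.4−0.7 = 1.7 V and 3.7−0.7 = 3 V, which is impossible.
Assume only D_B conducts: V_N = 3.7 − 0.7 = 3 V, so I_R = 3/2.7 = 1.11 mA.
Check D_A: its anode-to-cathode voltage is 2.4 − 3 = -0.6 V < 0.7 V, so it is off. The assumption is consistent.

Only D_B conducts; I_R ≈ 1.1 mA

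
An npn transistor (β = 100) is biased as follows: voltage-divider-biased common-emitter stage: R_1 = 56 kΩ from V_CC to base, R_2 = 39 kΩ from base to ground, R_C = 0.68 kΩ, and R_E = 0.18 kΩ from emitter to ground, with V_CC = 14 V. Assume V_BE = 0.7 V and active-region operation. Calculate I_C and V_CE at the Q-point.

Thevenize the base divider: V_Th = V_CC·R_2/(R_1+R_2) = 14×39/95 = 5.75 V, R_Th = R_1‖R_2 = 23 kΩ.
Base-emitter loop: V_Th = I_B·R_Th + V_BE + (β+1)I_B·R_E, so I_B = (5.75 − 0.7) / (23 + 101×0.18) = 0.123 mA.
I_C = β·I_B = 100×0.123 = 12.3 mA, and I_E = (β+1)I_B = 12.4 mA.
V_CE = V_CC − I_C·R_C − I_E·R_E = 14 − 12.3×0.68 − 12.4×0.18 = 3.43 V.
V_CE = 3.43 V > 0.2 V confirms active-region operation.

I_C ≈ 12 mA, V_CE ≈ 3.4 V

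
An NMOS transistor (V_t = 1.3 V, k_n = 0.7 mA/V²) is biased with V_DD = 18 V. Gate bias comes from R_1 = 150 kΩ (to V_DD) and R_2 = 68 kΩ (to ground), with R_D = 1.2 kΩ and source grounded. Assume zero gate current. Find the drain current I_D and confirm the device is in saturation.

V_G = V_DD·R_2/(R_1+R_2) = 18×68/218 = 5.61 V. With the source grounded, V_GS = V_G = 5.61 V.
Assume saturation: I_D = (k_n/2)(V_GS − V_t)² = (0.7/2)×(5.61 − 1.3)² = 0.35×4.31² = 6.52 mA.
V_DS = V_DD − I_D·R_D = 18 − 6.52×1.2 = 10.2 V.
Saturation requires V_DS ≥ V_GS − V_t = 4.31 V; 10.2 ≥ 4.31 ✓.

I_D ≈ 6.5 mA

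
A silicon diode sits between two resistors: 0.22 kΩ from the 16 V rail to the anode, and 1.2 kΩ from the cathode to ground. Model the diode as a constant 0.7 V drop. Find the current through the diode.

The two resistors are in series with the diode, so KVL gives 16 = I·0.22 + 0.7 + I·1.2.
I = (16 − 0.7) / (0.22 + 1.2) kΩ = 15.3 / 1.42 = 10.8 mA.

I ≈ 11 mA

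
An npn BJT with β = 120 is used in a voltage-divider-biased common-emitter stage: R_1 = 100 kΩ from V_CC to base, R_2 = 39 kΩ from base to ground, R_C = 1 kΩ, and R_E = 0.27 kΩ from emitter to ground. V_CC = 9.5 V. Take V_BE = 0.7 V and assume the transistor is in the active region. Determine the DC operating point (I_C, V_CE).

Thevenize the base divider: V_Th = V_CC·R_2/(R_1+R_2) = 9.5×39/139 = 2.67 V, R_Th = R_1‖R_2 = 28.1 kΩ.
Base-emitter loop: V_Th = I_B·R_Th + V_BE + (β+1)I_B·R_E, so I_B = (2.67 − 0.7) / (28.1 + 121×0.27) = 0.0324 mA.
I_C = β·I_B = 120×0.0324 = 3.88 mA, and I_E = (β+1)I_B = 3.92 mA.
V_CE = V_CC − I_C·R_C − I_E·R_E = 9.5 − 3.88×1 − 3.92×0.27 = 4.56 V.
V_CE = 4.56 V > 0.2 V confirms active-region operation.

I_C ≈ 3.9 mA, V_CE ≈ 4.6 V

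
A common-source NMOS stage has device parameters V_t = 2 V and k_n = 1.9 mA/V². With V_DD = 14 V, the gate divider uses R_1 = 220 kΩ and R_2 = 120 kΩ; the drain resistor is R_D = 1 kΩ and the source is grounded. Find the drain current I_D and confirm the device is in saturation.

V_G = V_DD·R_2/(R_1+R_2) = 14×120/340 = 4.94 V. With the source grounded, V_GS = V_G = 4.94 V.
Assume saturation: I_D = (k_n/2)(V_GS − V_t)² = (1.9/2)×(4.94 − 2)² = 0.95×2.94² = 8.22 mA.
V_DS = V_DD − I_D·R_D = 14 − 8.22×1 = 5.78 V.
Saturation requires V_DS ≥ V_GS − V_t = 2.94 V; 5.78 ≥ 2.94 ✓.

I_D ≈ 8.2 mA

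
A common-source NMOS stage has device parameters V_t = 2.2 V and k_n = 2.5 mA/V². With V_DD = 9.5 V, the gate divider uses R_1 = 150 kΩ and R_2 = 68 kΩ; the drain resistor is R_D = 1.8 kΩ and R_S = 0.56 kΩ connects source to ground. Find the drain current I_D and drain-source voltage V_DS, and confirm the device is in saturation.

I_D ≈ 0.38 mA, V_DS ≈ 8.6 V

V_G = V_DD·R_2/(R_1+R_2) = 9.5×68/218 = 2.96 V.
Assume saturation: I_D = (k_n/2)(V_GS − V_t)² with V_GS = V_G − I_D·R_S = 2.96 − 0.56·I_D.
Substituting gives 0.392·I_D² − 2.07·I_D + 0.728 = 0, with roots I_D = 0.379 or 4.9 mA.
The root I_D = 4.9 mA gives V_GS = 0.221 V ≤ V_t, so take I_D = 0.379 mA.
Then V_GS = 2.75 V and V_DS = V_DD − I_D(R_D+R_S) = 9.5 − 0.379×2.36 = 8.6 V.
Saturation requires V_DS ≥ V_GS − V_t = 0.551 V; 8.6 ≥ 0.551 ✓.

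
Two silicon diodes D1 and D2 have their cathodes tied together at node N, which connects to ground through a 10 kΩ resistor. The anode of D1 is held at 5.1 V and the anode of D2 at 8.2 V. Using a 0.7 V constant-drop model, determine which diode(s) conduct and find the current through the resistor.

Assume both conduct. Then node N would need to be at both 5.1−0.7 = 4.4 V and 8.2−0.7 = 7.5 V, which is impossible.
Assume only D2 conducts: V_N = 8.2 − 0.7 = 7.5 V, so I_R = 7.5/10 = 0.75 mA.
Check D1: its anode-to-cathode voltage is 5.1 − 7.5 = -2.4 V < 0.7 V, so it is off. The assumption is consistent.

Only D2 conducts; I_R ≈ 0.75 mA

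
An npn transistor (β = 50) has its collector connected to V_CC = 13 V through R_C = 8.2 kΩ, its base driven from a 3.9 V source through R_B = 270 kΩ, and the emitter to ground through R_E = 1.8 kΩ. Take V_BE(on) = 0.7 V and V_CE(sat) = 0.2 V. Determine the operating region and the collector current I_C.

active; I_C ≈ 0.44 mA

Assume active. Base-emitter loop: I_B = (V_BB − V_BE)/(R_B + (β+1)R_E) = (3.9 − 0.7)/(270 + 51×1.8) = 0.00884 mA.
I_C = β·I_B = 50×0.00884 = 0.442 mA.
V_CE = V_CC − I_C·R_C − I_E·R_E = 13 − 0.442×8.2 − 0.451×1.8 = 8.56 V > V_CE(sat), so the active-region assumption holds.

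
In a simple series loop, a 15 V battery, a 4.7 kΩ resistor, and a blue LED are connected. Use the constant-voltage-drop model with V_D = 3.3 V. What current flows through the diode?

KVL around the loop: 15 = V_D + I·R = 3.3 + I × 4.7 kΩ.
So I = (15 − 3.3) / 4.7 kΩ = 11.7 / 4.7 = 2.49 mA.

I ≈ 2.5 mA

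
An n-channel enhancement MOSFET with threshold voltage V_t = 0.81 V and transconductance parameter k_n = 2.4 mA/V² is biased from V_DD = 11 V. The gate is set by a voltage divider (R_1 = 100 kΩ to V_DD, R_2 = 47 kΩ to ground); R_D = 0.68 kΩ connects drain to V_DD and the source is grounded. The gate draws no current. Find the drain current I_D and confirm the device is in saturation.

V_G = V_DD·R_2/(R_1+R_2) = 11×47/147 = 3.52 V. With the source grounded, V_GS = V_G = 3.52 V.
Assume saturation: I_D = (k_n/2)(V_GS − V_t)² = (2.4/2)×(3.52 − 0.81)² = 1.2×2.71² = 8.79 mA.
V_DS = V_DD − I_D·R_D = 11 − 8.79×0.68 = 5.02 V.
Saturation requires V_DS ≥ V_GS − V_t = 2.71 V; 5.02 ≥ 2.71 ✓.

I_D ≈ 8.8 mA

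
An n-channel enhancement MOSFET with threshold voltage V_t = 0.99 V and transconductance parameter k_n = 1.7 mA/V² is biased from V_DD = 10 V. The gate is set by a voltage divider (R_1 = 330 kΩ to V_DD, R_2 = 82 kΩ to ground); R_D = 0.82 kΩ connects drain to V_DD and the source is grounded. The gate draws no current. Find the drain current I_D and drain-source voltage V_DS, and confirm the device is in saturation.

V_G = V_DD·R_2/(R_1+R_2) = 10×82/412 = 1.99 V. With the source grounded, V_GS = V_G = 1.99 V.
Assume saturation: I_D = (k_n/2)(V_GS − V_t)² = (1.7/2)×(1.99 − 0.99)² = 0.85×1² = 0.85 mA.
V_DS = V_DD − I_D·R_D = 10 − 0.85×0.82 = 9.3 V.
Saturation requires V_DS ≥ V_GS − V_t = 1 V; 9.3 ≥ 1 ✓.

I_D ≈ 0.85 mA, V_DS ≈ 9.3 V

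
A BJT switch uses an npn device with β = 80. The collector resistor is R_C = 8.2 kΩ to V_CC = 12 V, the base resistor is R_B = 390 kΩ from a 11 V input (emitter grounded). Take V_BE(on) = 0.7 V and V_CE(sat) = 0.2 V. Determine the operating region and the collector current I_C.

Assume active: I_B = (11 − 0.7)/390 = 0.0264 mA, giving I_C = β·I_B = 2.11 mA.
But then V_CE = 12 − 2.11×8.2 = -5.33 V < V_CE(sat) = 0.2 V — impossible in the active region.
So the transistor is saturated. With V_CE = 0.2 V, I_C = (V_CC − 0.2)/R_C = 11.8/8.2 = 1.44 mA.
Check: β·I_B = 2.11 mA > I_C = 1.44 mA, confirming saturation.

saturation; I_C ≈ 1.4 mA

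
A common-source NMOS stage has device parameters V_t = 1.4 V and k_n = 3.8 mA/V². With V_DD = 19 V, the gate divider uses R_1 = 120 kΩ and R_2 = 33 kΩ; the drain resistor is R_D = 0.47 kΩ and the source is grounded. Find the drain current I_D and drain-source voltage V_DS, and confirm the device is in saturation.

V_G = V_DD·R_2/(R_1+R_2) = 19×33/153 = 4.1 V. With the source grounded, V_GS = V_G = 4.1 V.
Assume saturation: I_D = (k_n/2)(V_GS − V_t)² = (3.8/2)×(4.1 − 1.4)² = 1.9×2.7² = 13.8 mA.
V_DS = V_DD − I_D·R_D = 19 − 13.8×0.47 = 12.5 V.
Saturation requires V_DS ≥ V_GS − V_t = 2.7 V; 12.5 ≥ 2.7 ✓.

I_D ≈ 14 mA, V_DS ≈ 12 V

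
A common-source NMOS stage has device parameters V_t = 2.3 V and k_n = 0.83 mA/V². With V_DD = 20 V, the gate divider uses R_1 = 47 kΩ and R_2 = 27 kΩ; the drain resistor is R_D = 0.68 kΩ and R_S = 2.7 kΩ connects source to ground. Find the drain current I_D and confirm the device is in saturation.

V_G = V_DD·R_2/(R_1+R_2) = 20×27/74 = 7.3 V.
Assume saturation: I_D = (k_n/2)(V_GS − V_t)² with V_GS = V_G − I_D·R_S = 7.3 − 2.7·I_D.
Substituting gives 3.03·I_D² − 12.2·I_D + 10.4 = 0, with roots I_D = 1.22 or 2.82 mA.
The root I_D = 2.82 mA gives V_GS = -0.305 V ≤ V_t, so take I_D = 1.22 mA.
Then V_GS = 4.01 V and V_DS = V_DD − I_D(R_D+R_S) = 20 − 1.22×3.38 = 15.9 V.
Saturation requires V_DS ≥ V_GS − V_t = 1.71 V; 15.9 ≥ 1.71 ✓.

I_D ≈ 1.2 mA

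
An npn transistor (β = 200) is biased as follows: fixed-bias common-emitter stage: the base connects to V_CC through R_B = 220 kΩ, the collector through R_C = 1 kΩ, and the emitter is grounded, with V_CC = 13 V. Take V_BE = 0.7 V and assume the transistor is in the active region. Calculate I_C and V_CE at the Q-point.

I_C ≈ 11 mA, V_CE ≈ 1.8 V

Base loop: V_CC = I_B·R_B + V_BE, so I_B = (13 − 0.7)/220 kΩ = 0.0559 mA.
In the active region I_C = β·I_B = 200 × 0.0559 = 11.2 mA.
Collector loop: V_CE = V_CC − I_C·R_C = 13 − 11.2×1 = 1.82 V.
Since V_CE = 1.82 V > V_CE(sat) ≈ 0.2 V, the transistor is in the active region as assumed.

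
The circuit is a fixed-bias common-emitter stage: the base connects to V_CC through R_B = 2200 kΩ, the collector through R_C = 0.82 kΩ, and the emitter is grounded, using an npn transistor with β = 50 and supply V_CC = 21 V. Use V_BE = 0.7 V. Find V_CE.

Base loop: V_CC = I_B·R_B + V_BE, so I_B = (21 − 0.7)/2200 kΩ = 0.00923 mA.
In the active region I_C = β·I_B = 50 × 0.00923 = 0.461 mA.
Collector loop: V_CE = V_CC − I_C·R_C = 21 − 0.461×0.82 = 20.6 V.
Since V_CE = 20.6 V > V_CE(sat) ≈ 0.2 V, the transistor is in the active region as assumed.

V_CE ≈ 21 V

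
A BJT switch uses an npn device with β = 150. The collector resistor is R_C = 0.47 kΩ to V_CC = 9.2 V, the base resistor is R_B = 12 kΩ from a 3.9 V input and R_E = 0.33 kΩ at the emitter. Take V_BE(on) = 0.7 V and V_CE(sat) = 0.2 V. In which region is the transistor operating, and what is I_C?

Assume active. Base-emitter loop: I_B = (V_BB − V_BE)/(R_B + (β+1)R_E) = (3.9 − 0.7)/(12 + 151×0.33) = 0.0518 mA.
I_C = β·I_B = 150×0.0518 = 7.76 mA.
V_CE = V_CC − I_C·R_C − I_E·R_E = 9.2 − 7.76×0.47 − 7.81×0.33 = 2.97 V > V_CE(sat), so the active-region assumption holds.

active; I_C ≈ 7.8 mA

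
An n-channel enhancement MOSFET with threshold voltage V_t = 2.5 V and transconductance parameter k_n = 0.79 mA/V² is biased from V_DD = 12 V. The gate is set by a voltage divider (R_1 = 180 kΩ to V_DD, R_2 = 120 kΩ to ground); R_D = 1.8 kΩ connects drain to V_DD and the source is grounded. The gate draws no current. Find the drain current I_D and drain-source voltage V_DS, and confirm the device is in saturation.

V_G = V_DD·R_2/(R_1+R_2) = 12×120/300 = 4.8 V. With the source grounded, V_GS = V_G = 4.8 V.
Assume saturation: I_D = (k_n/2)(V_GS − V_t)² = (0.79/2)×(4.8 − 2.5)² = 0.395×2.3² = 2.09 mA.
V_DS = V_DD − I_D·R_D = 12 − 2.09×1.8 = 8.24 V.
Saturation requires V_DS ≥ V_GS − V_t = 2.3 V; 8.24 ≥ 2.3 ✓.

I_D ≈ 2.1 mA, V_DS ≈ 8.2 V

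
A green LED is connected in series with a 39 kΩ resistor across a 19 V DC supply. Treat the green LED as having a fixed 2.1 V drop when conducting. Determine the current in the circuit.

KVL around the loop: 19 = V_D + I·R = 2.1 + I × 39 kΩ.
So I = (19 − 2.1) / 39 kΩ = 16.9 / 39 = 0.433 mA.

I ≈ 0.43 mA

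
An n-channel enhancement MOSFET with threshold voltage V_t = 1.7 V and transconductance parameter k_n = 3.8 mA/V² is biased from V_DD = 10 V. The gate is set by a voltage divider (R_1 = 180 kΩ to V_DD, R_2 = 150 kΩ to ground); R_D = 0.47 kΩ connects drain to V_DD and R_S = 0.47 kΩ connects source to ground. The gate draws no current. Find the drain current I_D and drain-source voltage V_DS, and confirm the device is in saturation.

V_G = V_DD·R_2/(R_1+R_2) = 10×150/330 = 4.55 V.
Assume saturation: I_D = (k_n/2)(V_GS − V_t)² with V_GS = V_G − I_D·R_S = 4.55 − 0.47·I_D.
Substituting gives 0.42·I_D² − 6.08·I_D + 15.4 = 0, with roots I_D = 3.27 or 11.2 mA.
The root I_D = 11.2 mA gives V_GS = -0.731 V ≤ V_t, so take I_D = 3.27 mA.
Then V_GS = 3.01 V and V_DS = V_DD − I_D(R_D+R_S) = 10 − 3.27×0.94 = 6.93 V.
Saturation requires V_DS ≥ V_GS − V_t = 1.31 V; 6.93 ≥ 1.31 ✓.

I_D ≈ 3.3 mA, V_DS ≈ 6.9 V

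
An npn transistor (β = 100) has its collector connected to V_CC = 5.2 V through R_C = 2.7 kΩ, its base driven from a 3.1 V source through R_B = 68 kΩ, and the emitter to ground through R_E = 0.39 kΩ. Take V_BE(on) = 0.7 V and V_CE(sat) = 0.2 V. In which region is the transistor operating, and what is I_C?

saturation; I_C ≈ 1.6 mA

Assume active: I_B = (3.1 − 0.7)/(68 + 101×0.39) = 0.0223 mA, I_C = β·I_B = 2.23 mA.
Then V_CE = 5.2 − 2.23×2.7 − 2.26×0.39 = -1.71 V < 0.2 V — the active assumption fails.
Re-solve with V_CE = 0.2 V. KCL at the emitter: V_E/R_E = (V_BB−0.7−V_E)/R_B + (V_CC−0.2−V_E)/R_C, giving V_E = 0.64 V.
I_C = (V_CC − 0.2 − V_E)/R_C = (5 − 0.64)/2.7 = 1.61 mA.
Check: I_B = (2.4 − 0.64)/68 = 0.0259 mA, and β·I_B = 2.59 mA > I_C, confirming saturation.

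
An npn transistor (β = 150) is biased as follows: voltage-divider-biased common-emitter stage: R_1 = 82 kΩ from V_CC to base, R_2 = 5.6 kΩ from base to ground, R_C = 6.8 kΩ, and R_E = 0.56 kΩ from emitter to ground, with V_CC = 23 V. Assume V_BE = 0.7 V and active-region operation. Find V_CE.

Thevenize the base divider: V_Th = V_CC·R_2/(R_1+R_2) = 23×5.6/87.6 = 1.47 V, R_Th = R_1‖R_2 = 5.24 kΩ.
Base-emitter loop: V_Th = I_B·R_Th + V_BE + (β+1)I_B·R_E, so I_B = (1.47 − 0.7) / (5.24 + 151×0.56) = 0.00858 mA.
I_C = β·I_B = 150×0.00858 = 1.29 mA, and I_E = (β+1)I_B = 1.3 mA.
V_CE = V_CC − I_C·R_C − I_E·R_E = 23 − 1.29×6.8 − 1.3×0.56 = 13.5 V.
V_CE = 13.5 V > 0.2 V confirms active-region operation.

V_CE ≈ 14 V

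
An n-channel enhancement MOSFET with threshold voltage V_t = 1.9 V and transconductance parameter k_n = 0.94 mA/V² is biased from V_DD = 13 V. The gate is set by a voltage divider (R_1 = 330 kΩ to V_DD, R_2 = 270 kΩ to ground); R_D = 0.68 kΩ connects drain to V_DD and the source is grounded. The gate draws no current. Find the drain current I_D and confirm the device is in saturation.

V_G = V_DD·R_2/(R_1+R_2) = 13×270/600 = 5.85 V. With the source grounded, V_GS = V_G = 5.85 V.
Assume saturation: I_D = (k_n/2)(V_GS − V_t)² = (0.94/2)×(5.85 − 1.9)² = 0.47×3.95² = 7.33 mA.
V_DS = V_DD − I_D·R_D = 13 − 7.33×0.68 = 8.01 V.
Saturation requires V_DS ≥ V_GS − V_t = 3.95 V; 8.01 ≥ 3.95 ✓.

I_D ≈ 7.3 mA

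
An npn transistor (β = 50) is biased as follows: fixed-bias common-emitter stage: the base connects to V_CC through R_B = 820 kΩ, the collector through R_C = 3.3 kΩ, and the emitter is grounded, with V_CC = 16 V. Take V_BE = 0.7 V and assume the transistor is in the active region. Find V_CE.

V_CE ≈ 13 V

Base loop: V_CC = I_B·R_B + V_BE, so I_B = (16 − 0.7)/820 kΩ = 0.0187 mA.
In the active region I_C = β·I_B = 50 × 0.0187 = 0.933 mA.
Collector loop: V_CE = V_CC − I_C·R_C = 16 − 0.933×3.3 = 12.9 V.
Since V_CE = 12.9 V > V_CE(sat) ≈ 0.2 V, the transistor is in the active region as assumed.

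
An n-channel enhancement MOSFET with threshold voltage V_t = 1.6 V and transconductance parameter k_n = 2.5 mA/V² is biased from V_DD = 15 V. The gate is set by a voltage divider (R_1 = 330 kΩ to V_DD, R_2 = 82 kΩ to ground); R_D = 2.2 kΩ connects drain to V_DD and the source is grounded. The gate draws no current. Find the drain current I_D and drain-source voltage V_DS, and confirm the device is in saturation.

V_G = V_DD·R_2/(R_1+R_2) = 15×82/412 = 2.99 V. With the source grounded, V_GS = V_G = 2.99 V.
Assume saturation: I_D = (k_n/2)(V_GS − V_t)² = (2.5/2)×(2.99 − 1.6)² = 1.25×1.39² = 2.4 mA.
V_DS = V_DD − I_D·R_D = 15 − 2.4×2.2 = 9.72 V.
Saturation requires V_DS ≥ V_GS − V_t = 1.39 V; 9.72 ≥ 1.39 ✓.

I_D ≈ 2.4 mA, V_DS ≈ 9.7 V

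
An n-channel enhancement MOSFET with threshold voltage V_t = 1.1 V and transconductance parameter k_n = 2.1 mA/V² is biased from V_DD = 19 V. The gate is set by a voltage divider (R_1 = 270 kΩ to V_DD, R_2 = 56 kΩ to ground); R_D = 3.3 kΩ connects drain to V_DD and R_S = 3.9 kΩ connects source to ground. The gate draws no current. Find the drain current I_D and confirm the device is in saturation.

I_D ≈ 0.4 mA

V_G = V_DD·R_2/(R_1+R_2) = 19×56/326 = 3.26 V.
Assume saturation: I_D = (k_n/2)(V_GS − V_t)² with V_GS = V_G − I_D·R_S = 3.26 − 3.9·I_D.
Substituting gives 16·I_D² − 18.7·I_D + 4.92 = 0, with roots I_D = 0.397 or 0.775 mA.
The root I_D = 0.775 mA gives V_GS = 0.241 V ≤ V_t, so take I_D = 0.397 mA.
Then V_GS = 1.71 V and V_DS = V_DD − I_D(R_D+R_S) = 19 − 0.397×7.2 = 16.1 V.
Saturation requires V_DS ≥ V_GS − V_t = 0.615 V; 16.1 ≥ 0.615 ✓.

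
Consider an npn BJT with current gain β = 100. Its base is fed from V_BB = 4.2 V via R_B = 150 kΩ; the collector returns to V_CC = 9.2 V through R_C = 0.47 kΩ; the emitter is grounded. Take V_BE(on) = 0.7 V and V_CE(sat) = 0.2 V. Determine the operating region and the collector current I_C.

Assume active. Base-emitter loop: I_B = (V_BB − V_BE)/R_B = (4.2 − 0.7)/150 = 0.0233 mA.
I_C = β·I_B = 100×0.0233 = 2.33 mA.
V_CE = V_CC − I_C·R_C = 9.2 − 2.33×0.47 = 8.1 V > V_CE(sat), so the active-region assumption holds.

active; I_C ≈ 2.3 mA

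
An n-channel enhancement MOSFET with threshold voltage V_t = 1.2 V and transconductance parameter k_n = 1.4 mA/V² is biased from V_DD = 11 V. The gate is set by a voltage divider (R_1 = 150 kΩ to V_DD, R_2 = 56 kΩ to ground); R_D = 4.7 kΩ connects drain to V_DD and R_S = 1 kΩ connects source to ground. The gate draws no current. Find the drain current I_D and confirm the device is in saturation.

V_G = V_DD·R_2/(R_1+R_2) = 11×56/206 = 2.99 V.
Assume saturation: I_D = (k_n/2)(V_GS − V_t)² with V_GS = V_G − I_D·R_S = 2.99 − 1·I_D.
Substituting gives 0.7·I_D² − 3.51·I_D + 2.24 = 0, with roots I_D = 0.753 or 4.26 mA.
The root I_D = 4.26 mA gives V_GS = -1.27 V ≤ V_t, so take I_D = 0.753 mA.
Then V_GS = 2.24 V and V_DS = V_DD − I_D(R_D+R_S) = 11 − 0.753×5.7 = 6.71 V.
Saturation requires V_DS ≥ V_GS − V_t = 1.04 V; 6.71 ≥ 1.04 ✓.

I_D ≈ 0.75 mA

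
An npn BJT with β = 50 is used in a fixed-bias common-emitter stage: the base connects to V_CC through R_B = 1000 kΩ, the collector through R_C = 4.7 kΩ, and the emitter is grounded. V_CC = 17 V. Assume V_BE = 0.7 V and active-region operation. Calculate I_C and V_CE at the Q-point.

I_C ≈ 0.82 mA, V_CE ≈ 13 V

Base loop: V_CC = I_B·R_B + V_BE, so I_B = (17 − 0.7)/1000 kΩ = 0.0163 mA.
In the active region I_C = β·I_B = 50 × 0.0163 = 0.815 mA.
Collector loop: V_CE = V_CC − I_C·R_C = 17 − 0.815×4.7 = 13.2 V.
Since V_CE = 13.2 V > V_CE(sat) ≈ 0.2 V, the transistor is in the active region as assumed.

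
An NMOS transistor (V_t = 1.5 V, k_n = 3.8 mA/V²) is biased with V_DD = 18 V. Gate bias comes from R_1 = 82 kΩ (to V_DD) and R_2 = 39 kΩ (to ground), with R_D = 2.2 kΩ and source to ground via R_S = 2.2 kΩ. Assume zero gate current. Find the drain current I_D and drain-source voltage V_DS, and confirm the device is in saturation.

V_G = V_DD·R_2/(R_1+R_2) = 18×39/121 = 5.8 V.
Assume saturation: I_D = (k_n/2)(V_GS − V_t)² with V_GS = V_G − I_D·R_S = 5.8 − 2.2·I_D.
Substituting gives 9.2·I_D² − 37·I_D + 35.2 = 0, with roots I_D = 1.55 or 2.47 mA.
The root I_D = 2.47 mA gives V_GS = 0.359 V ≤ V_t, so take I_D = 1.55 mA.
Then V_GS = 2.4 V and V_DS = V_DD − I_D(R_D+R_S) = 18 − 1.55×4.4 = 11.2 V.
Saturation requires V_DS ≥ V_GS − V_t = 0.902 V; 11.2 ≥ 0.902 ✓.

I_D ≈ 1.5 mA, V_DS ≈ 11 V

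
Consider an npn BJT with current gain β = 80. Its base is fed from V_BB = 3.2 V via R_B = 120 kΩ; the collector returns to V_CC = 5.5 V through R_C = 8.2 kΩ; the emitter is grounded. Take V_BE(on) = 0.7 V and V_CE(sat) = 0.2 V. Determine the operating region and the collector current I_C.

Assume active: I_B = (3.2 − 0.7)/120 = 0.0208 mA, giving I_C = β·I_B = 1.67 mA.
But then V_CE = 5.5 − 1.67×8.2 = -8.17 V < V_CE(sat) = 0.2 V — impossible in the active region.
So the transistor is saturated. With V_CE = 0.2 V, I_C = (V_CC − 0.2)/R_C = 5.3/8.2 = 0.646 mA.
Check: β·I_B = 1.67 mA > I_C = 0.646 mA, confirming saturation.

saturation; I_C ≈ 0.65 mA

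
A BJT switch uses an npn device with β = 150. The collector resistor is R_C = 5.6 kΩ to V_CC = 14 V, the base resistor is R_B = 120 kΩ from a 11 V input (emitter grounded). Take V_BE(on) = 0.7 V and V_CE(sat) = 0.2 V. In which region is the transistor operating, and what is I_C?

Assume active: I_B = (11 − 0.7)/120 = 0.0858 mA, giving I_C = β·I_B = 12.9 mA.
But then V_CE = 14 − 12.9×5.6 = -58.1 V < V_CE(sat) = 0.2 V — impossible in the active region.
So the transistor is saturated. With V_CE = 0.2 V, I_C = (V_CC − 0.2)/R_C = 13.8/5.6 = 2.46 mA.
Check: β·I_B = 12.9 mA > I_C = 2.46 mA, confirming saturation.

saturation; I_C ≈ 2.5 mA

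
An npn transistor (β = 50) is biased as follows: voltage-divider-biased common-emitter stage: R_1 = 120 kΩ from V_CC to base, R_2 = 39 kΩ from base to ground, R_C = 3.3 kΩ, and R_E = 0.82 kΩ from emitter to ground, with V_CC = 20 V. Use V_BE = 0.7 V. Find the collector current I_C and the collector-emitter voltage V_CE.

I_C ≈ 3 mA, V_CE ≈ 7.8 V

Thevenize the base divider: V_Th = V_CC·R_2/(R_1+R_2) = 20×39/159 = 4.91 V, R_Th = R_1‖R_2 = 29.4 kΩ.
Base-emitter loop: V_Th = I_B·R_Th + V_BE + (β+1)I_B·R_E, so I_B = (4.91 − 0.7) / (29.4 + 51×0.82) = 0.059 mA.
I_C = β·I_B = 50×0.059 = 2.95 mA, and I_E = (β+1)I_B = 3.01 mA.
V_CE = V_CC − I_C·R_C − I_E·R_E = 20 − 2.95×3.3 − 3.01×0.82 = 7.79 V.
V_CE = 7.79 V > 0.2 V confirms active-region operation.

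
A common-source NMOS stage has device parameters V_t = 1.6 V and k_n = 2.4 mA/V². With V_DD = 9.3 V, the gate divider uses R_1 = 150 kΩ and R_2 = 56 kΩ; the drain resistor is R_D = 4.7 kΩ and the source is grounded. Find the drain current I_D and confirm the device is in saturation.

I_D ≈ 1 mA

V_G = V_DD·R_2/(R_1+R_2) = 9.3×56/206 = 2.53 V. With the source grounded, V_GS = V_G = 2.53 V.
Assume saturation: I_D = (k_n/2)(V_GS − V_t)² = (2.4/2)×(2.53 − 1.6)² = 1.2×0.928² = 1.03 mA.
V_DS = V_DD − I_D·R_D = 9.3 − 1.03×4.7 = 4.44 V.
Saturation requires V_DS ≥ V_GS − V_t = 0.928 V; 4.44 ≥ 0.928 ✓.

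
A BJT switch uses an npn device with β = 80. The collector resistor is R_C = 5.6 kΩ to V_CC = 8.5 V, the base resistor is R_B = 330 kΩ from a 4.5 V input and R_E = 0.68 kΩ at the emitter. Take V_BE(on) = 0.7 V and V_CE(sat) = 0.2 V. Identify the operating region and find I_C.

active; I_C ≈ 0.79 mA

Assume active. Base-emitter loop: I_B = (V_BB − V_BE)/(R_B + (β+1)R_E) = (4.5 − 0.7)/(330 + 81×0.68) = 0.00987 mA.
I_C = β·I_B = 80×0.00987 = 0.789 mA.
V_CE = V_CC − I_C·R_C − I_E·R_E = 8.5 − 0.789×5.6 − 0.799×0.68 = 3.54 V > V_CE(sat), so the active-region assumption holds.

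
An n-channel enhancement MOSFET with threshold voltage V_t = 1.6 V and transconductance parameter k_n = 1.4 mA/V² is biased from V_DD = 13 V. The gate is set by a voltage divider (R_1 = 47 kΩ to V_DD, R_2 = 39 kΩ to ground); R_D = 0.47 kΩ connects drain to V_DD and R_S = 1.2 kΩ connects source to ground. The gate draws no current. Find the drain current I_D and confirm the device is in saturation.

I_D ≈ 2.1 mA

V_G = V_DD·R_2/(R_1+R_2) = 13×39/86 = 5.9 V.
Assume saturation: I_D = (k_n/2)(V_GS − V_t)² with V_GS = V_G − I_D·R_S = 5.9 − 1.2·I_D.
Substituting gives 1.01·I_D² − 8.22·I_D + 12.9 = 0, with roots I_D = 2.13 or 6.02 mA.
The root I_D = 6.02 mA gives V_GS = -1.33 V ≤ V_t, so take I_D = 2.13 mA.
Then V_GS = 3.34 V and V_DS = V_DD − I_D(R_D+R_S) = 13 − 2.13×1.67 = 9.45 V.
Saturation requires V_DS ≥ V_GS − V_t = 1.74 V; 9.45 ≥ 1.74 ✓.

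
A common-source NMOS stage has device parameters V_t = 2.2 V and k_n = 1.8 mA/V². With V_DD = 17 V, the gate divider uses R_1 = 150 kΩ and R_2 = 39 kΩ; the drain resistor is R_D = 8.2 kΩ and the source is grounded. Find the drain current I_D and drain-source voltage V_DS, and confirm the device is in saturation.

V_G = V_DD·R_2/(R_1+R_2) = 17×39/189 = 3.51 V. With the source grounded, V_GS = V_G = 3.51 V.
Assume saturation: I_D = (k_n/2)(V_GS − V_t)² = (1.8/2)×(3.51 − 2.2)² = 0.9×1.31² = 1.54 mA.
V_DS = V_DD − I_D·R_D = 17 − 1.54×8.2 = 4.38 V.
Saturation requires V_DS ≥ V_GS − V_t = 1.31 V; 4.38 ≥ 1.31 ✓.

I_D ≈ 1.5 mA, V_DS ≈ 4.4 V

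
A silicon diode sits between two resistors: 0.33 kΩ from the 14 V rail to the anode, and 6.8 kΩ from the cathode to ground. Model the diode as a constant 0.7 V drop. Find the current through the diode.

The two resistors are in series with the diode, so KVL gives 14 = I·0.33 + 0.7 + I·6.8.
I = (14 − 0.7) / (0.33 + 6.8) kΩ = 13.3 / 7.13 = 1.87 mA.

I ≈ 1.9 mA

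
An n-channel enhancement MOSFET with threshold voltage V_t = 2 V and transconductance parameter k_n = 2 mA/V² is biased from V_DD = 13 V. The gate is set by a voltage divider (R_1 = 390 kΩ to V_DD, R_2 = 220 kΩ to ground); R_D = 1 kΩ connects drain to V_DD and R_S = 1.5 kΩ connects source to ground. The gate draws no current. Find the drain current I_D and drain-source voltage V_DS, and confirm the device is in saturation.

I_D ≈ 1.1 mA, V_DS ≈ 10 V

V_G = V_DD·R_2/(R_1+R_2) = 13×220/610 = 4.69 V.
Assume saturation: I_D = (k_n/2)(V_GS − V_t)² with V_GS = V_G − I_D·R_S = 4.69 − 1.5·I_D.
Substituting gives 2.25·I_D² − 9.07·I_D + 7.23 = 0, with roots I_D = 1.09 or 2.93 mA.
The root I_D = 2.93 mA gives V_GS = 0.287 V ≤ V_t, so take I_D = 1.09 mA.
Then V_GS = 3.05 V and V_DS = V_DD − I_D(R_D+R_S) = 13 − 1.09×2.5 = 10.3 V.
Saturation requires V_DS ≥ V_GS − V_t = 1.05 V; 10.3 ≥ 1.05 ✓.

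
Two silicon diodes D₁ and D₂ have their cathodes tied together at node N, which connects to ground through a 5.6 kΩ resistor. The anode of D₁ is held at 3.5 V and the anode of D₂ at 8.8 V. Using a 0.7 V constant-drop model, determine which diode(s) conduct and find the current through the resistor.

Assume both conduct. Then node N would need to be at both 3.5−0.7 = 2.8 V and 8.8−0.7 = 8.1 V, which is impossible.
Assume only D₂ conducts: V_N = 8.8 − 0.7 = 8.1 V, so I_R = 8.1/5.6 = 1.45 mA.
Check D₁: its anode-to-cathode voltage is 3.5 − 8.1 = -4.6 V < 0.7 V, so it is off. The assumption is consistent.

Only D₂ conducts; I_R ≈ 1.4 mA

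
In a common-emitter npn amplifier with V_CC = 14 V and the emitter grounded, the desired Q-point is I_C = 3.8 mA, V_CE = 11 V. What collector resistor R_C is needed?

Collector loop: V_CC = I_C·R_C + V_CE.
R_C = (V_CC − V_CE)/I_C = (14 − 11)/3.8 = 0.789 kΩ.

R_C ≈ 0.79 kΩ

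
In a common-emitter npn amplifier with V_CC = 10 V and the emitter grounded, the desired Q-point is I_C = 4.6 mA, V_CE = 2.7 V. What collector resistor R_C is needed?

R_C ≈ 1.6 kΩ

Collector loop: V_CC = I_C·R_C + V_CE.
R_C = (V_CC − V_CE)/I_C = (10 − 2.7)/4.6 = 1.59 kΩ.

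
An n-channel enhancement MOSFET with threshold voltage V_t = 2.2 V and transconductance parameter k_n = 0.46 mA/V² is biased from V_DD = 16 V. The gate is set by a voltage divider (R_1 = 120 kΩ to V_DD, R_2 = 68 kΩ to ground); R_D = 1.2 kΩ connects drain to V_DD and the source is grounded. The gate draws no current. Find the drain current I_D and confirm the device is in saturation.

I_D ≈ 3 mA

V_G = V_DD·R_2/(R_1+R_2) = 16×68/188 = 5.79 V. With the source grounded, V_GS = V_G = 5.79 V.
Assume saturation: I_D = (k_n/2)(V_GS − V_t)² = (0.46/2)×(5.79 − 2.2)² = 0.23×3.59² = 2.96 mA.
V_DS = V_DD − I_D·R_D = 16 − 2.96×1.2 = 12.4 V.
Saturation requires V_DS ≥ V_GS − V_t = 3.59 V; 12.4 ≥ 3.59 ✓.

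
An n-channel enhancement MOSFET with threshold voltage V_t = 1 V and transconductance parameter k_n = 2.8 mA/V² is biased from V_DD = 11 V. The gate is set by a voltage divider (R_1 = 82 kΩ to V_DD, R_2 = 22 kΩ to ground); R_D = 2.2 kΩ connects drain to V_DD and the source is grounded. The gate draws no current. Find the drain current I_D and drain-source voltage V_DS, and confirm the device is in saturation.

I_D ≈ 2.5 mA, V_DS ≈ 5.6 V

V_G = V_DD·R_2/(R_1+R_2) = 11×22/104 = 2.33 V. With the source grounded, V_GS = V_G = 2.33 V.
Assume saturation: I_D = (k_n/2)(V_GS − V_t)² = (2.8/2)×(2.33 − 1)² = 1.4×1.33² = 2.47 mA.
V_DS = V_DD − I_D·R_D = 11 − 2.47×2.2 = 5.58 V.
Saturation requires V_DS ≥ V_GS − V_t = 1.33 V; 5.58 ≥ 1.33 ✓.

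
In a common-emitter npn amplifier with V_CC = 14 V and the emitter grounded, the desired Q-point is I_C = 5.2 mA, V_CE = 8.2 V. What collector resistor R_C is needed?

R_C ≈ 1.1 kΩ

Collector loop: V_CC = I_C·R_C + V_CE.
R_C = (V_CC − V_CE)/I_C = (14 − 8.2)/5.2 = 1.12 kΩ.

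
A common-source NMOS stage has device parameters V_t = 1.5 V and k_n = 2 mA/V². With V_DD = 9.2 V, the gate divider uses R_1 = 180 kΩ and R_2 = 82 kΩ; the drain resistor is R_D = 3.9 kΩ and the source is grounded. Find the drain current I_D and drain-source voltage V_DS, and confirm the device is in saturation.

I_D ≈ 1.9 mA, V_DS ≈ 1.8 V

V_G = V_DD·R_2/(R_1+R_2) = 9.2×82/262 = 2.88 V. With the source grounded, V_GS = V_G = 2.88 V.
Assume saturation: I_D = (k_n/2)(V_GS − V_t)² = (2/2)×(2.88 − 1.5)² = 1×1.38² = 1.9 mA.
V_DS = V_DD − I_D·R_D = 9.2 − 1.9×3.9 = 1.78 V.
Saturation requires V_DS ≥ V_GS − V_t = 1.38 V; 1.78 ≥ 1.38 ✓.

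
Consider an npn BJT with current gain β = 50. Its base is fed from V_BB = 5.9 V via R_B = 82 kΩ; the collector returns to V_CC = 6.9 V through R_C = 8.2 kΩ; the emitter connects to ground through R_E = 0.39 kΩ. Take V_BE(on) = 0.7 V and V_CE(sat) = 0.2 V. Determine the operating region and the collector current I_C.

Assume active: I_B = (5.9 − 0.7)/(82 + 51×0.39) = 0.051 mA, I_C = β·I_B = 2.55 mA.
Then V_CE = 6.9 − 2.55×8.2 − 2.6×0.39 = -15 V < 0.2 V — the active assumption fails.
Re-solve with V_CE = 0.2 V. KCL at the emitter: V_E/R_E = (V_BB−0.7−V_E)/R_B + (V_CC−0.2−V_E)/R_C, giving V_E = 0.326 V.
I_C = (V_CC − 0.2 − V_E)/R_C = (6.7 − 0.326)/8.2 = 0.777 mA.
Check: I_B = (5.2 − 0.326)/82 = 0.0594 mA, and β·I_B = 2.97 mA > I_C, confirming saturation.

saturation; I_C ≈ 0.78 mA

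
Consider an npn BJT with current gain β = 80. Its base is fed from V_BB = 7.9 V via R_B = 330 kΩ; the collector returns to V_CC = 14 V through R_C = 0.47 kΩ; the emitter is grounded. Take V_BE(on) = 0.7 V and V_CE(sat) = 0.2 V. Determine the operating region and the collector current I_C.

active; I_C ≈ 1.7 mA

Assume active. Base-emitter loop: I_B = (V_BB − V_BE)/R_B = (7.9 − 0.7)/330 = 0.0218 mA.
I_C = β·I_B = 80×0.0218 = 1.75 mA.
V_CE = V_CC − I_C·R_C = 14 − 1.75×0.47 = 13.2 V > V_CE(sat), so the active-region assumption holds.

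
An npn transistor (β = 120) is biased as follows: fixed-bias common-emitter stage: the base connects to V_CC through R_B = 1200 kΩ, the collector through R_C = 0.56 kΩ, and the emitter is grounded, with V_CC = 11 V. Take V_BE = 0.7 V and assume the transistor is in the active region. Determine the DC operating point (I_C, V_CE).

I_C ≈ 1 mA, V_CE ≈ 10 V

Base loop: V_CC = I_B·R_B + V_BE, so I_B = (11 − 0.7)/1200 kΩ = 0.00858 mA.
In the active region I_C = β·I_B = 120 × 0.00858 = 1.03 mA.
Collector loop: V_CE = V_CC − I_C·R_C = 11 − 1.03×0.56 = 10.4 V.
Since V_CE = 10.4 V > V_CE(sat) ≈ 0.2 V, the transistor is in the active region as assumed.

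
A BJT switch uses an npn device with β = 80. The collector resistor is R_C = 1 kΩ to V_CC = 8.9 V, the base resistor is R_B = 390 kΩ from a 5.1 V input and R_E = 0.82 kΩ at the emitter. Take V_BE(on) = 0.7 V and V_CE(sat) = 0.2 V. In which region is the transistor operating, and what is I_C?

Assume active. Base-emitter loop: I_B = (V_BB − V_BE)/(R_B + (β+1)R_E) = (5.1 − 0.7)/(390 + 81×0.82) = 0.00964 mA.
I_C = β·I_B = 80×0.00964 = 0.771 mA.
V_CE = V_CC − I_C·R_C − I_E·R_E = 8.9 − 0.771×1 − 0.781×0.82 = 7.49 V > V_CE(sat), so the active-region assumption holds.

active; I_C ≈ 0.77 mA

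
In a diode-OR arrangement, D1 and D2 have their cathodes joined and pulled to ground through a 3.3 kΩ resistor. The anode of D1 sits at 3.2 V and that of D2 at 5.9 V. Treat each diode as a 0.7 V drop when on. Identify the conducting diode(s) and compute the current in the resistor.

Only D2 conducts; I_R ≈ 1.6 mA

Assume both conduct. Then node N would need to be at both 3.2−0.7 = 2.5 V and 5.9−0.7 = 5.2 V, which is impossible.
Assume only D2 conducts: V_N = 5.9 − 0.7 = 5.2 V, so I_R = 5.2/3.3 = 1.58 mA.
Check D1: its anode-to-cathode voltage is 3.2 − 5.2 = -2 V < 0.7 V, so it is off. The assumption is consistent.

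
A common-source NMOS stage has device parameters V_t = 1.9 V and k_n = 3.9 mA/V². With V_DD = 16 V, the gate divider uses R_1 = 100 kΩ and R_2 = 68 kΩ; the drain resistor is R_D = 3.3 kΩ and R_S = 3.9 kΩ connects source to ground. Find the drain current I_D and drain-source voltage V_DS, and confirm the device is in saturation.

I_D ≈ 0.99 mA, V_DS ≈ 8.9 V

V_G = V_DD·R_2/(R_1+R_2) = 16×68/168 = 6.48 V.
Assume saturation: I_D = (k_n/2)(V_GS − V_t)² with V_GS = V_G − I_D·R_S = 6.48 − 3.9·I_D.
Substituting gives 29.7·I_D² − 70.6·I_D + 40.8 = 0, with roots I_D = 0.991 or 1.39 mA.
The root I_D = 1.39 mA gives V_GS = 1.06 V ≤ V_t, so take I_D = 0.991 mA.
Then V_GS = 2.61 V and V_DS = V_DD − I_D(R_D+R_S) = 16 − 0.991×7.2 = 8.87 V.
Saturation requires V_DS ≥ V_GS − V_t = 0.713 V; 8.87 ≥ 0.713 ✓.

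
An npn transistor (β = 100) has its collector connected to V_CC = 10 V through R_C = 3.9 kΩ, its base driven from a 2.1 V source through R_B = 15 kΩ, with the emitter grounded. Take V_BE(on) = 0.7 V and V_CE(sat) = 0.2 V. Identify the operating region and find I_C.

Assume active: I_B = (2.1 − 0.7)/15 = 0.0933 mA, giving I_C = β·I_B = 9.33 mA.
But then V_CE = 10 − 9.33×3.9 = -26.4 V < V_CE(sat) = 0.2 V — impossible in the active region.
So the transistor is saturated. With V_CE = 0.2 V, I_C = (V_CC − 0.2)/R_C = 9.8/3.9 = 2.51 mA.
Check: β·I_B = 9.33 mA > I_C = 2.51 mA, confirming saturation.

saturation; I_C ≈ 2.5 mA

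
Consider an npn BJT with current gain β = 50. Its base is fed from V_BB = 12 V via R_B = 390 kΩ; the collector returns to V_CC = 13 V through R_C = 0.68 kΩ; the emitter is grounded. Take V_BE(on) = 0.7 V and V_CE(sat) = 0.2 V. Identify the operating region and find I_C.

active; I_C ≈ 1.4 mA

Assume active. Base-emitter loop: I_B = (V_BB − V_BE)/R_B = (12 − 0.7)/390 = 0.029 mA.
I_C = β·I_B = 50×0.029 = 1.45 mA.
V_CE = V_CC − I_C·R_C = 13 − 1.45×0.68 = 12 V > V_CE(sat), so the active-region assumption holds.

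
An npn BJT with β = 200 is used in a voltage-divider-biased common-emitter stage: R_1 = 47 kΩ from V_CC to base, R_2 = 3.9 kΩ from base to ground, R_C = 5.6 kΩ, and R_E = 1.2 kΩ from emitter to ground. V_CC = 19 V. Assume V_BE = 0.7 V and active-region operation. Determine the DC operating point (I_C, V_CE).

Thevenize the base divider: V_Th = V_CC·R_2/(R_1+R_2) = 19×3.9/50.9 = 1.46 V, R_Th = R_1‖R_2 = 3.6 kΩ.
Base-emitter loop: V_Th = I_B·R_Th + V_BE + (β+1)I_B·R_E, so I_B = (1.46 − 0.7) / (3.6 + 201×1.2) = 0.00309 mA.
I_C = β·I_B = 200×0.00309 = 0.617 mA, and I_E = (β+1)I_B = 0.621 mA.
V_CE = V_CC − I_C·R_C − I_E·R_E = 19 − 0.617×5.6 − 0.621×1.2 = 14.8 V.
V_CE = 14.8 V > 0.2 V confirms active-region operation.

I_C ≈ 0.62 mA, V_CE ≈ 15 V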